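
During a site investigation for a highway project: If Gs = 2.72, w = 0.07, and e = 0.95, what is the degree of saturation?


Result: 0.2004

Derivation:
Using S = Gs * w / e
S = 2.72 * 0.07 / 0.95
S = 0.2004


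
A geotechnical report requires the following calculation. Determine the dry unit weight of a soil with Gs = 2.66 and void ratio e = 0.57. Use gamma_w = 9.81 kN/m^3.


Using gamma_d = Gs * gamma_w / (1 + e)
gamma_d = 2.66 * 9.81 / (1 + 0.57)
gamma_d = 2.66 * 9.81 / 1.57
gamma_d = 16.621 kN/m^3


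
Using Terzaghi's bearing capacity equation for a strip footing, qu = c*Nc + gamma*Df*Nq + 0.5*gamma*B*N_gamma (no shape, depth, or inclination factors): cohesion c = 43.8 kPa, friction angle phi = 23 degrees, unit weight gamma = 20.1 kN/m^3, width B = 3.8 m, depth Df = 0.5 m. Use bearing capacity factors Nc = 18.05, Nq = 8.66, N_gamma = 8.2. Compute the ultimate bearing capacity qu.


Compute qu = c*Nc + gamma*Df*Nq + 0.5*gamma*B*N_gamma
Term 1: 43.8 * 18.05 = 790.59
Term 2: 20.1 * 0.5 * 8.66 = 87.033
Term 3: 0.5 * 20.1 * 3.8 * 8.2 = 313.158
qu = 790.59 + 87.033 + 313.158
qu = 1190.78 kPa


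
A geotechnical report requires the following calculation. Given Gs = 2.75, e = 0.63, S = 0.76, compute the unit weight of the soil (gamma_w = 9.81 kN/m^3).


Result: 19.432 kN/m^3

Derivation:
Using gamma = gamma_w * (Gs + S*e) / (1 + e)
Numerator: Gs + S*e = 2.75 + 0.76*0.63 = 3.2288
Denominator: 1 + e = 1 + 0.63 = 1.63
gamma = 9.81 * 3.2288 / 1.63
gamma = 19.432 kN/m^3


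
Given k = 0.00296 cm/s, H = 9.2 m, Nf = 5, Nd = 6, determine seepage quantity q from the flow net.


Result: 0.0002269 m^3/s per m

Derivation:
Convert k to m/s for unit consistency with H:
k = 0.00296 cm/s = 0.00296 / 100 m/s = 2.96e-05 m/s
Using q = k * H * Nf / Nd
Nf / Nd = 5 / 6 = 0.8333
q = 2.96e-05 * 9.2 * 0.8333
q = 0.0002269 m^3/s per m


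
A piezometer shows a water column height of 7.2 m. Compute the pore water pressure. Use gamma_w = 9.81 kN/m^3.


Result: 70.63 kPa

Derivation:
Using u = gamma_w * h_w
u = 9.81 * 7.2
u = 70.63 kPa


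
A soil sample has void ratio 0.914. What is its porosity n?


Using the relation n = e / (1 + e)
n = 0.914 / (1 + 0.914)
n = 0.914 / 1.914
n = 0.4775


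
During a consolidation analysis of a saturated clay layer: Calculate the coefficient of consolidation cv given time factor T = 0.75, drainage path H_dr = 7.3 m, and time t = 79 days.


Using cv = T * H_dr^2 / t
H_dr^2 = 7.3^2 = 53.29
cv = 0.75 * 53.29 / 79
cv = 0.50592 m^2/day


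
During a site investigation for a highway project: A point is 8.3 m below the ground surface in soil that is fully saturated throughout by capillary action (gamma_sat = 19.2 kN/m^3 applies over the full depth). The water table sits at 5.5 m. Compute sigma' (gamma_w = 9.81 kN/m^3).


Result: 131.89 kPa

Derivation:
Total stress = gamma_sat * depth
sigma = 19.2 * 8.3 = 159.36 kPa
Pore water pressure u = gamma_w * (depth - d_wt)
u = 9.81 * (8.3 - 5.5) = 27.468 kPa
Effective stress = sigma - u
sigma' = 159.36 - 27.468 = 131.89 kPa


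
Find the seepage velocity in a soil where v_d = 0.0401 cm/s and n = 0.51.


Result: 0.07863 cm/s

Derivation:
Using v_s = v_d / n
v_s = 0.0401 / 0.51
v_s = 0.07863 cm/s


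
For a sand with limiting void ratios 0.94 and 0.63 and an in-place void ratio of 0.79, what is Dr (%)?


Using Dr = (e_max - e) / (e_max - e_min) * 100
e_max - e = 0.94 - 0.79 = 0.15
e_max - e_min = 0.94 - 0.63 = 0.31
Dr = 0.15 / 0.31 * 100
Dr = 48.39 %


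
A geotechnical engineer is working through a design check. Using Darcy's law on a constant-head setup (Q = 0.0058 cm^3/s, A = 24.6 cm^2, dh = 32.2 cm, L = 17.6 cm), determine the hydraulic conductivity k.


Compute hydraulic gradient:
i = dh / L = 32.2 / 17.6 = 1.82955
Then apply Darcy's law:
k = Q / (A * i)
k = 0.0058 / (24.6 * 1.82955)
k = 0.0058 / 45.0068
k = 0.000129 cm/s


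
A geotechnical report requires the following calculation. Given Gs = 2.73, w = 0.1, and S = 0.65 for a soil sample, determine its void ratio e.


Result: 0.42

Derivation:
Using the relation e = Gs * w / S
e = 2.73 * 0.1 / 0.65
e = 0.42


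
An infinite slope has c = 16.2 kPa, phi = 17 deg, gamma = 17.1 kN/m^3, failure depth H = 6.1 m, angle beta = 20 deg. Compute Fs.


Result: 1.323

Derivation:
Using Fs = c / (gamma*H*sin(beta)*cos(beta)) + tan(phi)/tan(beta)
Cohesion contribution = 16.2 / (17.1*6.1*sin(20)*cos(20))
Cohesion contribution = 0.483227
Friction contribution = tan(17)/tan(20) = 0.839988
Fs = 0.483227 + 0.839988
Fs = 1.323


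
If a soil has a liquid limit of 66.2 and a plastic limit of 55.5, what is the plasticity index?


Using PI = LL - PL
PI = 66.2 - 55.5
PI = 10.7


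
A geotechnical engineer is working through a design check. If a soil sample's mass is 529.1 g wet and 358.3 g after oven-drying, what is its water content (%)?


Result: 47.67 %

Derivation:
Using w = (m_wet - m_dry) / m_dry * 100
m_wet - m_dry = 529.1 - 358.3 = 170.8 g
w = 170.8 / 358.3 * 100
w = 47.67 %


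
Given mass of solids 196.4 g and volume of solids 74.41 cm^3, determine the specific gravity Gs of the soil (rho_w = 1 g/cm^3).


Result: 2.639

Derivation:
Using Gs = m_s / (V_s * rho_w)
Since rho_w = 1 g/cm^3:
Gs = 196.4 / 74.41
Gs = 2.639


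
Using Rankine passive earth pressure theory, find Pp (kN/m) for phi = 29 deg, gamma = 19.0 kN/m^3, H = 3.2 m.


Compute passive earth pressure coefficient:
Kp = tan^2(45 + phi/2) = tan^2(59.5) = 2.88206
Compute passive force:
Pp = 0.5 * Kp * gamma * H^2
Pp = 0.5 * 2.88206 * 19.0 * 3.2^2
Pp = 280.37 kN/m


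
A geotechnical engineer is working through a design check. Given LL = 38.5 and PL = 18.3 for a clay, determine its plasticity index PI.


Result: 20.2

Derivation:
Using PI = LL - PL
PI = 38.5 - 18.3
PI = 20.2


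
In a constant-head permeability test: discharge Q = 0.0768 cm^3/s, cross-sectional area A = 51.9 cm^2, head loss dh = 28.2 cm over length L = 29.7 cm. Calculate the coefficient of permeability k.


Result: 0.001558 cm/s

Derivation:
Compute hydraulic gradient:
i = dh / L = 28.2 / 29.7 = 0.949495
Then apply Darcy's law:
k = Q / (A * i)
k = 0.0768 / (51.9 * 0.949495)
k = 0.0768 / 49.2788
k = 0.001558 cm/s


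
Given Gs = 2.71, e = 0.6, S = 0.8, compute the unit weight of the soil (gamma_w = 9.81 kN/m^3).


Result: 19.559 kN/m^3

Derivation:
Using gamma = gamma_w * (Gs + S*e) / (1 + e)
Numerator: Gs + S*e = 2.71 + 0.8*0.6 = 3.19
Denominator: 1 + e = 1 + 0.6 = 1.6
gamma = 9.81 * 3.19 / 1.6
gamma = 19.559 kN/m^3


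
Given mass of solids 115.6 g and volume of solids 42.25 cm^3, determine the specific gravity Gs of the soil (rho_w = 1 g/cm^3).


Using Gs = m_s / (V_s * rho_w)
Since rho_w = 1 g/cm^3:
Gs = 115.6 / 42.25
Gs = 2.736


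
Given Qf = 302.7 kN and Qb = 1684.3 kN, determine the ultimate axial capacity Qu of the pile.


Using Qu = Qf + Qb
Qu = 302.7 + 1684.3
Qu = 1987.0 kN


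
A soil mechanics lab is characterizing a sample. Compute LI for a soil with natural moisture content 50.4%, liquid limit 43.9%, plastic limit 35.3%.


First compute the plasticity index:
PI = LL - PL = 43.9 - 35.3 = 8.6
Then compute the liquidity index:
LI = (w - PL) / PI
LI = (50.4 - 35.3) / 8.6
LI = 1.756


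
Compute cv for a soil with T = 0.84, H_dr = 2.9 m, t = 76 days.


Using cv = T * H_dr^2 / t
H_dr^2 = 2.9^2 = 8.41
cv = 0.84 * 8.41 / 76
cv = 0.09295 m^2/day


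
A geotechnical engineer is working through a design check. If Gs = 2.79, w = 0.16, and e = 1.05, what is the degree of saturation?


Using S = Gs * w / e
S = 2.79 * 0.16 / 1.05
S = 0.4251


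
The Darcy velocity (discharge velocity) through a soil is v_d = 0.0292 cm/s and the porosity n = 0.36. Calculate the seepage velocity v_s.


Using v_s = v_d / n
v_s = 0.0292 / 0.36
v_s = 0.08111 cm/s


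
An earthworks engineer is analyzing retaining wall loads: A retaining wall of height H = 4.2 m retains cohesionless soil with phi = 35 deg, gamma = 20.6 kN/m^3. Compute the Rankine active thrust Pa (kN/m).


Compute active earth pressure coefficient:
Ka = tan^2(45 - phi/2) = tan^2(27.5) = 0.27099
Compute active force:
Pa = 0.5 * Ka * gamma * H^2
Pa = 0.5 * 0.27099 * 20.6 * 4.2^2
Pa = 49.24 kN/m


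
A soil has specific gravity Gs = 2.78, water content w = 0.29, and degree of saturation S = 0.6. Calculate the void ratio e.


Using the relation e = Gs * w / S
e = 2.78 * 0.29 / 0.6
e = 1.3437


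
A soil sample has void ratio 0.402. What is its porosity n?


Result: 0.2867

Derivation:
Using the relation n = e / (1 + e)
n = 0.402 / (1 + 0.402)
n = 0.402 / 1.402
n = 0.2867


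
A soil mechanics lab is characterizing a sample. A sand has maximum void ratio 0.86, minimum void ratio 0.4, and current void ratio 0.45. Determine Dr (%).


Result: 89.13 %

Derivation:
Using Dr = (e_max - e) / (e_max - e_min) * 100
e_max - e = 0.86 - 0.45 = 0.41
e_max - e_min = 0.86 - 0.4 = 0.46
Dr = 0.41 / 0.46 * 100
Dr = 89.13 %


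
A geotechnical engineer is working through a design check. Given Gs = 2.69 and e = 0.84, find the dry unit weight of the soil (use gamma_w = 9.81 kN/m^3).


Using gamma_d = Gs * gamma_w / (1 + e)
gamma_d = 2.69 * 9.81 / (1 + 0.84)
gamma_d = 2.69 * 9.81 / 1.84
gamma_d = 14.342 kN/m^3


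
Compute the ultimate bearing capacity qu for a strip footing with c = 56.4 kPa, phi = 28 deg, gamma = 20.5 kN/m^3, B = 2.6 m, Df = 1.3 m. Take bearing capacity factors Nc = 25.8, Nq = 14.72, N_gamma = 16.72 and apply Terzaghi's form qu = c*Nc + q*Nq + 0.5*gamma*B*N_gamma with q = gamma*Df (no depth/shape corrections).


Compute qu = c*Nc + gamma*Df*Nq + 0.5*gamma*B*N_gamma
Term 1: 56.4 * 25.8 = 1455.12
Term 2: 20.5 * 1.3 * 14.72 = 392.288
Term 3: 0.5 * 20.5 * 2.6 * 16.72 = 445.588
qu = 1455.12 + 392.288 + 445.588
qu = 2293.0 kPa


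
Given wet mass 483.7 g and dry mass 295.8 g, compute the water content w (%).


Result: 63.52 %

Derivation:
Using w = (m_wet - m_dry) / m_dry * 100
m_wet - m_dry = 483.7 - 295.8 = 187.9 g
w = 187.9 / 295.8 * 100
w = 63.52 %


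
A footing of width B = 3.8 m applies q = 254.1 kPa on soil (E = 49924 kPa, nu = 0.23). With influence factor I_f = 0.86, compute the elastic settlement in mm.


Result: 15.753 mm

Derivation:
Using Se = q * B * (1 - nu^2) * I_f / E
1 - nu^2 = 1 - 0.23^2 = 0.9471
Se = 254.1 * 3.8 * 0.9471 * 0.86 / 49924
Se = 0.015753 m
Convert to mm: Se = 0.015753 * 1000 = 15.753 mm


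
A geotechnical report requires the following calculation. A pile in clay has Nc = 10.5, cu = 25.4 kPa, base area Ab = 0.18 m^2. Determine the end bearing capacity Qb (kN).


Using Qb = Nc * cu * Ab
Qb = 10.5 * 25.4 * 0.18
Qb = 48.01 kN


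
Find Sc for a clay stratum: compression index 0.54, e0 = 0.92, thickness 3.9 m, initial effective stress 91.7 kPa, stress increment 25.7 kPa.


Using Sc = Cc * H / (1 + e0) * log10((sigma0 + delta_sigma) / sigma0)
Stress ratio = (91.7 + 25.7) / 91.7 = 1.28026
log10(1.28026) = 0.107299
Cc * H / (1 + e0) = 0.54 * 3.9 / (1 + 0.92) = 1.09688
Sc = 1.09688 * 0.107299
Sc = 0.1177 m


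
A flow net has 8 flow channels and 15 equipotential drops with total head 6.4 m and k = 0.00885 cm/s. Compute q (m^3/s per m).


Convert k to m/s for unit consistency with H:
k = 0.00885 cm/s = 0.00885 / 100 m/s = 8.85e-05 m/s
Using q = k * H * Nf / Nd
Nf / Nd = 8 / 15 = 0.5333
q = 8.85e-05 * 6.4 * 0.5333
q = 0.0003021 m^3/s per m


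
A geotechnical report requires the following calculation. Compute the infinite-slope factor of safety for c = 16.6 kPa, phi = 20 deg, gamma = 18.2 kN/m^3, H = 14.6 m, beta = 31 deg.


Using Fs = c / (gamma*H*sin(beta)*cos(beta)) + tan(phi)/tan(beta)
Cohesion contribution = 16.6 / (18.2*14.6*sin(31)*cos(31))
Cohesion contribution = 0.141507
Friction contribution = tan(20)/tan(31) = 0.605748
Fs = 0.141507 + 0.605748
Fs = 0.747


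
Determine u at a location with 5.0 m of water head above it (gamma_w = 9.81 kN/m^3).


Using u = gamma_w * h_w
u = 9.81 * 5.0
u = 49.05 kPa


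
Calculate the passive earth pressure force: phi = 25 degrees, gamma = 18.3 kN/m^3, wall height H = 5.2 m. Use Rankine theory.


Compute passive earth pressure coefficient:
Kp = tan^2(45 + phi/2) = tan^2(57.5) = 2.463913
Compute passive force:
Pp = 0.5 * Kp * gamma * H^2
Pp = 0.5 * 2.463913 * 18.3 * 5.2^2
Pp = 609.61 kN/m


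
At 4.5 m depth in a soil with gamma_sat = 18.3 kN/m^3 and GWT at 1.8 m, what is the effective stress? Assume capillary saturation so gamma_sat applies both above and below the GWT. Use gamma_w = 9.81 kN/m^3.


Total stress = gamma_sat * depth
sigma = 18.3 * 4.5 = 82.35 kPa
Pore water pressure u = gamma_w * (depth - d_wt)
u = 9.81 * (4.5 - 1.8) = 26.487 kPa
Effective stress = sigma - u
sigma' = 82.35 - 26.487 = 55.86 kPa


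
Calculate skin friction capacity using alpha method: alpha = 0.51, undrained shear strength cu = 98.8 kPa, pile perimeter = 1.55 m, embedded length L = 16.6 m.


Using Qs = alpha * cu * perimeter * L
Qs = 0.51 * 98.8 * 1.55 * 16.6
Qs = 1296.48 kN


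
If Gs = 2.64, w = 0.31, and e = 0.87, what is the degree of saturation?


Using S = Gs * w / e
S = 2.64 * 0.31 / 0.87
S = 0.9407


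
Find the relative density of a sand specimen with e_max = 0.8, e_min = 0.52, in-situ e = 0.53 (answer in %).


Using Dr = (e_max - e) / (e_max - e_min) * 100
e_max - e = 0.8 - 0.53 = 0.27
e_max - e_min = 0.8 - 0.52 = 0.28
Dr = 0.27 / 0.28 * 100
Dr = 96.43 %


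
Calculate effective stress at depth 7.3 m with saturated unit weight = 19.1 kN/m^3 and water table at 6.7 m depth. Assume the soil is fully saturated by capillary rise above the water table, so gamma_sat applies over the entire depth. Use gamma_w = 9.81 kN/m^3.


Total stress = gamma_sat * depth
sigma = 19.1 * 7.3 = 139.43 kPa
Pore water pressure u = gamma_w * (depth - d_wt)
u = 9.81 * (7.3 - 6.7) = 5.886 kPa
Effective stress = sigma - u
sigma' = 139.43 - 5.886 = 133.54 kPa


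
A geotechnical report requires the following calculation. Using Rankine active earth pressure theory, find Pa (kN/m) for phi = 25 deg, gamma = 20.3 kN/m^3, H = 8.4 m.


Compute active earth pressure coefficient:
Ka = tan^2(45 - phi/2) = tan^2(32.5) = 0.405859
Compute active force:
Pa = 0.5 * Ka * gamma * H^2
Pa = 0.5 * 0.405859 * 20.3 * 8.4^2
Pa = 290.67 kN/m


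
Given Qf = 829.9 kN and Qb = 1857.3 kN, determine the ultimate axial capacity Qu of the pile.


Result: 2687.2 kN

Derivation:
Using Qu = Qf + Qb
Qu = 829.9 + 1857.3
Qu = 2687.2 kN


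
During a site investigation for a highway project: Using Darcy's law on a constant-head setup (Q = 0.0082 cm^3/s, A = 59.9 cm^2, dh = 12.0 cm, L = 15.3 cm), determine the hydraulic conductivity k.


Compute hydraulic gradient:
i = dh / L = 12.0 / 15.3 = 0.784314
Then apply Darcy's law:
k = Q / (A * i)
k = 0.0082 / (59.9 * 0.784314)
k = 0.0082 / 46.9804
k = 0.000175 cm/s


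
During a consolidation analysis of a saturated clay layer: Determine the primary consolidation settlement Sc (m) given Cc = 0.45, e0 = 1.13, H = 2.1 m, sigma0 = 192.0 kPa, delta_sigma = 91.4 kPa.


Using Sc = Cc * H / (1 + e0) * log10((sigma0 + delta_sigma) / sigma0)
Stress ratio = (192.0 + 91.4) / 192.0 = 1.47604
log10(1.47604) = 0.169099
Cc * H / (1 + e0) = 0.45 * 2.1 / (1 + 1.13) = 0.443662
Sc = 0.443662 * 0.169099
Sc = 0.075 m


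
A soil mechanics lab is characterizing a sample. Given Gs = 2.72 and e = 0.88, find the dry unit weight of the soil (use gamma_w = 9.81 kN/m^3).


Result: 14.193 kN/m^3

Derivation:
Using gamma_d = Gs * gamma_w / (1 + e)
gamma_d = 2.72 * 9.81 / (1 + 0.88)
gamma_d = 2.72 * 9.81 / 1.88
gamma_d = 14.193 kN/m^3


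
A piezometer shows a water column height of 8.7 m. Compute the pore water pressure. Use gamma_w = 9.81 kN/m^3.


Result: 85.35 kPa

Derivation:
Using u = gamma_w * h_w
u = 9.81 * 8.7
u = 85.35 kPa


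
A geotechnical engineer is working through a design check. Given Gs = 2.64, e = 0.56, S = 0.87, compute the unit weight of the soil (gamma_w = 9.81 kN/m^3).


Using gamma = gamma_w * (Gs + S*e) / (1 + e)
Numerator: Gs + S*e = 2.64 + 0.87*0.56 = 3.1272
Denominator: 1 + e = 1 + 0.56 = 1.56
gamma = 9.81 * 3.1272 / 1.56
gamma = 19.665 kN/m^3


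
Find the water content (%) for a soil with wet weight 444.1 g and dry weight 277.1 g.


Using w = (m_wet - m_dry) / m_dry * 100
m_wet - m_dry = 444.1 - 277.1 = 167.0 g
w = 167.0 / 277.1 * 100
w = 60.27 %


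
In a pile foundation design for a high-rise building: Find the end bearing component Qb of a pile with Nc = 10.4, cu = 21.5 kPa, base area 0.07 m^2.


Using Qb = Nc * cu * Ab
Qb = 10.4 * 21.5 * 0.07
Qb = 15.65 kN


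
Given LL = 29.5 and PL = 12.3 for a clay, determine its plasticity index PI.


Using PI = LL - PL
PI = 29.5 - 12.3
PI = 17.2


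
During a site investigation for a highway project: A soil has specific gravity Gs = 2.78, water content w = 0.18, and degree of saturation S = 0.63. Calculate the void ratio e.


Result: 0.7943

Derivation:
Using the relation e = Gs * w / S
e = 2.78 * 0.18 / 0.63
e = 0.7943


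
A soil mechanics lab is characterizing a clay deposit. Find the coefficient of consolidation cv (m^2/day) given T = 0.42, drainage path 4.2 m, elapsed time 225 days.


Using cv = T * H_dr^2 / t
H_dr^2 = 4.2^2 = 17.64
cv = 0.42 * 17.64 / 225
cv = 0.03293 m^2/day


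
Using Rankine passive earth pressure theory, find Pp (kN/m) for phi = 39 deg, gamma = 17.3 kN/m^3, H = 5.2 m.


Result: 1028.09 kN/m

Derivation:
Compute passive earth pressure coefficient:
Kp = tan^2(45 + phi/2) = tan^2(64.5) = 4.395495
Compute passive force:
Pp = 0.5 * Kp * gamma * H^2
Pp = 0.5 * 4.395495 * 17.3 * 5.2^2
Pp = 1028.09 kN/m


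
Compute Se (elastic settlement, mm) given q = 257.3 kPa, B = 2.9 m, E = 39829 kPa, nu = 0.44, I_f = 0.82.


Using Se = q * B * (1 - nu^2) * I_f / E
1 - nu^2 = 1 - 0.44^2 = 0.8064
Se = 257.3 * 2.9 * 0.8064 * 0.82 / 39829
Se = 0.012388 m
Convert to mm: Se = 0.012388 * 1000 = 12.388 mm


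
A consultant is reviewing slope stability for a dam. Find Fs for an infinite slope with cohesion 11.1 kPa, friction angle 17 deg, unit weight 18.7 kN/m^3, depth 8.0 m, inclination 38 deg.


Using Fs = c / (gamma*H*sin(beta)*cos(beta)) + tan(phi)/tan(beta)
Cohesion contribution = 11.1 / (18.7*8.0*sin(38)*cos(38))
Cohesion contribution = 0.152939
Friction contribution = tan(17)/tan(38) = 0.391317
Fs = 0.152939 + 0.391317
Fs = 0.544


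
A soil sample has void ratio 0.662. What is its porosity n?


Using the relation n = e / (1 + e)
n = 0.662 / (1 + 0.662)
n = 0.662 / 1.662
n = 0.3983


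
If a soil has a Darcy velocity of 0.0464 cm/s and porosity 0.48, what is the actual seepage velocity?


Using v_s = v_d / n
v_s = 0.0464 / 0.48
v_s = 0.09667 cm/s


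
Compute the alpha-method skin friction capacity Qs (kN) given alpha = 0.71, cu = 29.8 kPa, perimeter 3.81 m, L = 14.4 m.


Using Qs = alpha * cu * perimeter * L
Qs = 0.71 * 29.8 * 3.81 * 14.4
Qs = 1160.81 kN


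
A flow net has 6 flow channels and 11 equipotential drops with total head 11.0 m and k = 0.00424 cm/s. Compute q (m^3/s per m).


Result: 0.0002544 m^3/s per m

Derivation:
Convert k to m/s for unit consistency with H:
k = 0.00424 cm/s = 0.00424 / 100 m/s = 4.24e-05 m/s
Using q = k * H * Nf / Nd
Nf / Nd = 6 / 11 = 0.5455
q = 4.24e-05 * 11.0 * 0.5455
q = 0.0002544 m^3/s per m


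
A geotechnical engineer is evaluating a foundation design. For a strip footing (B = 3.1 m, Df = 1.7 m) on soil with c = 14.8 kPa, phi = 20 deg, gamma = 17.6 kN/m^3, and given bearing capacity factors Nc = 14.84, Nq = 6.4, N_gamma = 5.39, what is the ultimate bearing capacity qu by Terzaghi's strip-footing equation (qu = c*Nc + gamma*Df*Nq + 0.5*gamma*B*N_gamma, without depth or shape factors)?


Result: 558.16 kPa

Derivation:
Compute qu = c*Nc + gamma*Df*Nq + 0.5*gamma*B*N_gamma
Term 1: 14.8 * 14.84 = 219.632
Term 2: 17.6 * 1.7 * 6.4 = 191.488
Term 3: 0.5 * 17.6 * 3.1 * 5.39 = 147.0392
qu = 219.632 + 191.488 + 147.0392
qu = 558.16 kPa


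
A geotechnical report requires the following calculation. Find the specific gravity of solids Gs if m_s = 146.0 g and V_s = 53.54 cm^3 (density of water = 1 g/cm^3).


Result: 2.727

Derivation:
Using Gs = m_s / (V_s * rho_w)
Since rho_w = 1 g/cm^3:
Gs = 146.0 / 53.54
Gs = 2.727


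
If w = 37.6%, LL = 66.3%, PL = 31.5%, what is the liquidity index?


First compute the plasticity index:
PI = LL - PL = 66.3 - 31.5 = 34.8
Then compute the liquidity index:
LI = (w - PL) / PI
LI = (37.6 - 31.5) / 34.8
LI = 0.175


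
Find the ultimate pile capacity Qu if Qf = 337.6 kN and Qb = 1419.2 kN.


Result: 1756.8 kN

Derivation:
Using Qu = Qf + Qb
Qu = 337.6 + 1419.2
Qu = 1756.8 kN


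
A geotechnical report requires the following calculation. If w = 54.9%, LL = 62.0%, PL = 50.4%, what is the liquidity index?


First compute the plasticity index:
PI = LL - PL = 62.0 - 50.4 = 11.6
Then compute the liquidity index:
LI = (w - PL) / PI
LI = (54.9 - 50.4) / 11.6
LI = 0.388


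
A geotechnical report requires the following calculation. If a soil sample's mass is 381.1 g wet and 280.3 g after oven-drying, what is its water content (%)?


Result: 35.96 %

Derivation:
Using w = (m_wet - m_dry) / m_dry * 100
m_wet - m_dry = 381.1 - 280.3 = 100.8 g
w = 100.8 / 280.3 * 100
w = 35.96 %


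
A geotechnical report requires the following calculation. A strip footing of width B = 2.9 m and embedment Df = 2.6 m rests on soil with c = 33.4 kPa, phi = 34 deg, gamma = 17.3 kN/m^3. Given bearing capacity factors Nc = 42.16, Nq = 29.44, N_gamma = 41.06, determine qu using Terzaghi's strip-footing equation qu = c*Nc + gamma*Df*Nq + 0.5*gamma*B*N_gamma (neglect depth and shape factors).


Compute qu = c*Nc + gamma*Df*Nq + 0.5*gamma*B*N_gamma
Term 1: 33.4 * 42.16 = 1408.144
Term 2: 17.3 * 2.6 * 29.44 = 1324.2112
Term 3: 0.5 * 17.3 * 2.9 * 41.06 = 1029.9901
qu = 1408.144 + 1324.2112 + 1029.9901
qu = 3762.35 kPa


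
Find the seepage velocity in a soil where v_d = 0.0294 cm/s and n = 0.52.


Result: 0.05654 cm/s

Derivation:
Using v_s = v_d / n
v_s = 0.0294 / 0.52
v_s = 0.05654 cm/s


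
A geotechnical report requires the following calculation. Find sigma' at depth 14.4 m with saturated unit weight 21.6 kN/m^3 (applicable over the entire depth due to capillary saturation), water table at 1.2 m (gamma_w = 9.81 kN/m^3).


Total stress = gamma_sat * depth
sigma = 21.6 * 14.4 = 311.04 kPa
Pore water pressure u = gamma_w * (depth - d_wt)
u = 9.81 * (14.4 - 1.2) = 129.492 kPa
Effective stress = sigma - u
sigma' = 311.04 - 129.492 = 181.55 kPa


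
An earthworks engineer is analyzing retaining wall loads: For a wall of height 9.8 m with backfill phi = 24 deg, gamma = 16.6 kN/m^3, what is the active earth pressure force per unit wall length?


Compute active earth pressure coefficient:
Ka = tan^2(45 - phi/2) = tan^2(33.0) = 0.42173
Compute active force:
Pa = 0.5 * Ka * gamma * H^2
Pa = 0.5 * 0.42173 * 16.6 * 9.8^2
Pa = 336.17 kN/m


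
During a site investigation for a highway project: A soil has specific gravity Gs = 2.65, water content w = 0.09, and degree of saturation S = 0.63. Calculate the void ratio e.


Using the relation e = Gs * w / S
e = 2.65 * 0.09 / 0.63
e = 0.3786


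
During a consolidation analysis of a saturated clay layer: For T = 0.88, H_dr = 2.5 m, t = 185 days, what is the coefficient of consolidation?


Result: 0.02973 m^2/day

Derivation:
Using cv = T * H_dr^2 / t
H_dr^2 = 2.5^2 = 6.25
cv = 0.88 * 6.25 / 185
cv = 0.02973 m^2/day


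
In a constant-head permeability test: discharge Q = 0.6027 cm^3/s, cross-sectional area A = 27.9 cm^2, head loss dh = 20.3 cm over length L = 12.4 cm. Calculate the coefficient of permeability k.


Compute hydraulic gradient:
i = dh / L = 20.3 / 12.4 = 1.6371
Then apply Darcy's law:
k = Q / (A * i)
k = 0.6027 / (27.9 * 1.6371)
k = 0.6027 / 45.675
k = 0.013195 cm/s


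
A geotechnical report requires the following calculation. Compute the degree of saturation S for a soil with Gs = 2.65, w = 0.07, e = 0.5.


Using S = Gs * w / e
S = 2.65 * 0.07 / 0.5
S = 0.371


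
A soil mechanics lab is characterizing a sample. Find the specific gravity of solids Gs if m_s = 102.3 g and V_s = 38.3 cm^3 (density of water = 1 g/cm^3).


Using Gs = m_s / (V_s * rho_w)
Since rho_w = 1 g/cm^3:
Gs = 102.3 / 38.3
Gs = 2.671


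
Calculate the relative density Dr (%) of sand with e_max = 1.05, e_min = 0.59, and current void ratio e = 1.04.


Result: 2.17 %

Derivation:
Using Dr = (e_max - e) / (e_max - e_min) * 100
e_max - e = 1.05 - 1.04 = 0.01
e_max - e_min = 1.05 - 0.59 = 0.46
Dr = 0.01 / 0.46 * 100
Dr = 2.17 %


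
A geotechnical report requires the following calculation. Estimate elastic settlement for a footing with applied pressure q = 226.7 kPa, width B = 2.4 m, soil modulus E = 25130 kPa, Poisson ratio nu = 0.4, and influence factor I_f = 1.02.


Result: 18.55 mm

Derivation:
Using Se = q * B * (1 - nu^2) * I_f / E
1 - nu^2 = 1 - 0.4^2 = 0.84
Se = 226.7 * 2.4 * 0.84 * 1.02 / 25130
Se = 0.018550 m
Convert to mm: Se = 0.018550 * 1000 = 18.55 mm


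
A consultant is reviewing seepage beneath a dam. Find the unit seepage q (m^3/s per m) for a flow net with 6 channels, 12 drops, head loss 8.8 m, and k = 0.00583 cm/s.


Convert k to m/s for unit consistency with H:
k = 0.00583 cm/s = 0.00583 / 100 m/s = 5.83e-05 m/s
Using q = k * H * Nf / Nd
Nf / Nd = 6 / 12 = 0.5
q = 5.83e-05 * 8.8 * 0.5
q = 0.0002565 m^3/s per m


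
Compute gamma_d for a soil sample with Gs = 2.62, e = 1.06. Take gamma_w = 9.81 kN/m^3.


Using gamma_d = Gs * gamma_w / (1 + e)
gamma_d = 2.62 * 9.81 / (1 + 1.06)
gamma_d = 2.62 * 9.81 / 2.06
gamma_d = 12.477 kN/m^3


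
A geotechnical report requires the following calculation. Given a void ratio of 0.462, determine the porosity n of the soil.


Result: 0.316

Derivation:
Using the relation n = e / (1 + e)
n = 0.462 / (1 + 0.462)
n = 0.462 / 1.462
n = 0.316


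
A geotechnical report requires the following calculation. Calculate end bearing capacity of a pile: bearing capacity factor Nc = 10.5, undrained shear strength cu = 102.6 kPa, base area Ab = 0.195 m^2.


Result: 210.07 kN

Derivation:
Using Qb = Nc * cu * Ab
Qb = 10.5 * 102.6 * 0.195
Qb = 210.07 kN


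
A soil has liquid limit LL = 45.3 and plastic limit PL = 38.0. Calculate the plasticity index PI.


Using PI = LL - PL
PI = 45.3 - 38.0
PI = 7.3


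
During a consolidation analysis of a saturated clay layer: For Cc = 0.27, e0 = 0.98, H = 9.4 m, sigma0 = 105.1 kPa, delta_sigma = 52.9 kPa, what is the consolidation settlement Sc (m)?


Result: 0.227 m

Derivation:
Using Sc = Cc * H / (1 + e0) * log10((sigma0 + delta_sigma) / sigma0)
Stress ratio = (105.1 + 52.9) / 105.1 = 1.50333
log10(1.50333) = 0.177054
Cc * H / (1 + e0) = 0.27 * 9.4 / (1 + 0.98) = 1.28182
Sc = 1.28182 * 0.177054
Sc = 0.227 m


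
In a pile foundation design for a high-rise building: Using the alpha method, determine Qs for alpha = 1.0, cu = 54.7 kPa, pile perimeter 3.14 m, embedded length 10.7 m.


Using Qs = alpha * cu * perimeter * L
Qs = 1.0 * 54.7 * 3.14 * 10.7
Qs = 1837.81 kN


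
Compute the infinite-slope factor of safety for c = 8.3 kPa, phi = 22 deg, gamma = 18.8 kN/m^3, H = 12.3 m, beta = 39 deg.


Using Fs = c / (gamma*H*sin(beta)*cos(beta)) + tan(phi)/tan(beta)
Cohesion contribution = 8.3 / (18.8*12.3*sin(39)*cos(39))
Cohesion contribution = 0.0733906
Friction contribution = tan(22)/tan(39) = 0.498931
Fs = 0.0733906 + 0.498931
Fs = 0.572


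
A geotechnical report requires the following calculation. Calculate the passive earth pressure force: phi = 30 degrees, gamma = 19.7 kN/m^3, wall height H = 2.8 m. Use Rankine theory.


Compute passive earth pressure coefficient:
Kp = tan^2(45 + phi/2) = tan^2(60.0) = 3
Compute passive force:
Pp = 0.5 * Kp * gamma * H^2
Pp = 0.5 * 3 * 19.7 * 2.8^2
Pp = 231.67 kN/m


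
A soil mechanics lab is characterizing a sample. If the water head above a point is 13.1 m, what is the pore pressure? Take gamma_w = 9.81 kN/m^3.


Using u = gamma_w * h_w
u = 9.81 * 13.1
u = 128.51 kPa


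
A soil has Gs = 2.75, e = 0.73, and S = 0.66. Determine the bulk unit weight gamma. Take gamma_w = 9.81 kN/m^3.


Result: 18.326 kN/m^3

Derivation:
Using gamma = gamma_w * (Gs + S*e) / (1 + e)
Numerator: Gs + S*e = 2.75 + 0.66*0.73 = 3.2318
Denominator: 1 + e = 1 + 0.73 = 1.73
gamma = 9.81 * 3.2318 / 1.73
gamma = 18.326 kN/m^3


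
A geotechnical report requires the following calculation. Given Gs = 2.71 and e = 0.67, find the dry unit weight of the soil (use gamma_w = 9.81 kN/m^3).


Result: 15.919 kN/m^3

Derivation:
Using gamma_d = Gs * gamma_w / (1 + e)
gamma_d = 2.71 * 9.81 / (1 + 0.67)
gamma_d = 2.71 * 9.81 / 1.67
gamma_d = 15.919 kN/m^3


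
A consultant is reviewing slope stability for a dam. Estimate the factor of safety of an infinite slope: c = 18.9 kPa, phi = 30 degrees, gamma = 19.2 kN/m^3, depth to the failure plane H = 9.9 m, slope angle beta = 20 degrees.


Using Fs = c / (gamma*H*sin(beta)*cos(beta)) + tan(phi)/tan(beta)
Cohesion contribution = 18.9 / (19.2*9.9*sin(20)*cos(20))
Cohesion contribution = 0.309377
Friction contribution = tan(30)/tan(20) = 1.58626
Fs = 0.309377 + 1.58626
Fs = 1.896


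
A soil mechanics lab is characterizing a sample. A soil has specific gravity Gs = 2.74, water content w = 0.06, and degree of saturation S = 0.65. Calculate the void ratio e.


Result: 0.2529

Derivation:
Using the relation e = Gs * w / S
e = 2.74 * 0.06 / 0.65
e = 0.2529


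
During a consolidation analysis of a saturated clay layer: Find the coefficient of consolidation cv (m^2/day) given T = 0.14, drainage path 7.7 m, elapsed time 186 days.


Using cv = T * H_dr^2 / t
H_dr^2 = 7.7^2 = 59.29
cv = 0.14 * 59.29 / 186
cv = 0.04463 m^2/day


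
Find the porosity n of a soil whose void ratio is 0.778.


Using the relation n = e / (1 + e)
n = 0.778 / (1 + 0.778)
n = 0.778 / 1.778
n = 0.4376


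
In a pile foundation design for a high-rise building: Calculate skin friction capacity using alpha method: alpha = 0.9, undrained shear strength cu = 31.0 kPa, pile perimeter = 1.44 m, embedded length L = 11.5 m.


Using Qs = alpha * cu * perimeter * L
Qs = 0.9 * 31.0 * 1.44 * 11.5
Qs = 462.02 kN


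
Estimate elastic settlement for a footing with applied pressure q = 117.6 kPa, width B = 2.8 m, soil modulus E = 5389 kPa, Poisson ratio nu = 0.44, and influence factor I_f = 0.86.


Result: 42.375 mm

Derivation:
Using Se = q * B * (1 - nu^2) * I_f / E
1 - nu^2 = 1 - 0.44^2 = 0.8064
Se = 117.6 * 2.8 * 0.8064 * 0.86 / 5389
Se = 0.042375 m
Convert to mm: Se = 0.042375 * 1000 = 42.375 mm


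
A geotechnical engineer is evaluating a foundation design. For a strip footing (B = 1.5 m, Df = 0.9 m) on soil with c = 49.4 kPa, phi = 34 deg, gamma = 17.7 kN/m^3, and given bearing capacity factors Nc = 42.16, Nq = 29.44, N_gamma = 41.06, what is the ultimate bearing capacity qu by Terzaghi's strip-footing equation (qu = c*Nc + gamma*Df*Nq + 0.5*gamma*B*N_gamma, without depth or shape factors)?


Compute qu = c*Nc + gamma*Df*Nq + 0.5*gamma*B*N_gamma
Term 1: 49.4 * 42.16 = 2082.704
Term 2: 17.7 * 0.9 * 29.44 = 468.9792
Term 3: 0.5 * 17.7 * 1.5 * 41.06 = 545.0715
qu = 2082.704 + 468.9792 + 545.0715
qu = 3096.75 kPa


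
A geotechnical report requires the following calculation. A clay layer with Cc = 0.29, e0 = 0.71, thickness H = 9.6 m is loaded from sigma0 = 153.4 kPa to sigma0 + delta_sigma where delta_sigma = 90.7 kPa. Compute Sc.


Using Sc = Cc * H / (1 + e0) * log10((sigma0 + delta_sigma) / sigma0)
Stress ratio = (153.4 + 90.7) / 153.4 = 1.59126
log10(1.59126) = 0.201742
Cc * H / (1 + e0) = 0.29 * 9.6 / (1 + 0.71) = 1.62807
Sc = 1.62807 * 0.201742
Sc = 0.3285 m


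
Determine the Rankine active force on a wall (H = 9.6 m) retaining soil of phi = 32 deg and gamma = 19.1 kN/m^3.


Compute active earth pressure coefficient:
Ka = tan^2(45 - phi/2) = tan^2(29.0) = 0.307259
Compute active force:
Pa = 0.5 * Ka * gamma * H^2
Pa = 0.5 * 0.307259 * 19.1 * 9.6^2
Pa = 270.43 kN/m


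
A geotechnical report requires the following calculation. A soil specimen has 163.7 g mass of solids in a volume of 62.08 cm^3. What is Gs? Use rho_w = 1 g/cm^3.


Result: 2.637

Derivation:
Using Gs = m_s / (V_s * rho_w)
Since rho_w = 1 g/cm^3:
Gs = 163.7 / 62.08
Gs = 2.637


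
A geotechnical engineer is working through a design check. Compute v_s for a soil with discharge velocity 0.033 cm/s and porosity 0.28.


Using v_s = v_d / n
v_s = 0.033 / 0.28
v_s = 0.11786 cm/s


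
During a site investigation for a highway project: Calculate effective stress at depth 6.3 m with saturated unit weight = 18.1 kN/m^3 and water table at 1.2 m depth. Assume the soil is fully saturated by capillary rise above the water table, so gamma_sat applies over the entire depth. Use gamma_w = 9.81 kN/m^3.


Total stress = gamma_sat * depth
sigma = 18.1 * 6.3 = 114.03 kPa
Pore water pressure u = gamma_w * (depth - d_wt)
u = 9.81 * (6.3 - 1.2) = 50.031 kPa
Effective stress = sigma - u
sigma' = 114.03 - 50.031 = 64.0 kPa


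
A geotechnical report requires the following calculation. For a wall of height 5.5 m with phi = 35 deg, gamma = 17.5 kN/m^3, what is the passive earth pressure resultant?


Compute passive earth pressure coefficient:
Kp = tan^2(45 + phi/2) = tan^2(62.5) = 3.690172
Compute passive force:
Pp = 0.5 * Kp * gamma * H^2
Pp = 0.5 * 3.690172 * 17.5 * 5.5^2
Pp = 976.74 kN/m


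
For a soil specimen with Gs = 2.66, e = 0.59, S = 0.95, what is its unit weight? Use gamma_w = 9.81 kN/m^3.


Result: 19.87 kN/m^3

Derivation:
Using gamma = gamma_w * (Gs + S*e) / (1 + e)
Numerator: Gs + S*e = 2.66 + 0.95*0.59 = 3.2205
Denominator: 1 + e = 1 + 0.59 = 1.59
gamma = 9.81 * 3.2205 / 1.59
gamma = 19.87 kN/m^3


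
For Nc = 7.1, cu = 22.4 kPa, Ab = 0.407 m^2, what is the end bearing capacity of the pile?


Using Qb = Nc * cu * Ab
Qb = 7.1 * 22.4 * 0.407
Qb = 64.73 kN


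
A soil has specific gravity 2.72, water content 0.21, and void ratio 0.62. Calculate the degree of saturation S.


Using S = Gs * w / e
S = 2.72 * 0.21 / 0.62
S = 0.9213


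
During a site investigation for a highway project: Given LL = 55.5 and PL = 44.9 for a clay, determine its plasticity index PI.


Using PI = LL - PL
PI = 55.5 - 44.9
PI = 10.6


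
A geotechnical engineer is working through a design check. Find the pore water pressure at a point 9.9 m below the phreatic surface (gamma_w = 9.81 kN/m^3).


Using u = gamma_w * h_w
u = 9.81 * 9.9
u = 97.12 kPa


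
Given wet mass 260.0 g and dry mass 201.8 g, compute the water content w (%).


Result: 28.84 %

Derivation:
Using w = (m_wet - m_dry) / m_dry * 100
m_wet - m_dry = 260.0 - 201.8 = 58.2 g
w = 58.2 / 201.8 * 100
w = 28.84 %


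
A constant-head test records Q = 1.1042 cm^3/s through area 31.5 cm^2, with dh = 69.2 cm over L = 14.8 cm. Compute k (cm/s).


Result: 0.007497 cm/s

Derivation:
Compute hydraulic gradient:
i = dh / L = 69.2 / 14.8 = 4.67568
Then apply Darcy's law:
k = Q / (A * i)
k = 1.1042 / (31.5 * 4.67568)
k = 1.1042 / 147.284
k = 0.007497 cm/s


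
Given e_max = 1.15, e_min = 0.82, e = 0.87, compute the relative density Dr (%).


Using Dr = (e_max - e) / (e_max - e_min) * 100
e_max - e = 1.15 - 0.87 = 0.28
e_max - e_min = 1.15 - 0.82 = 0.33
Dr = 0.28 / 0.33 * 100
Dr = 84.85 %


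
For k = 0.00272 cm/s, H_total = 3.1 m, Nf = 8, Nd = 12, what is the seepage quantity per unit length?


Convert k to m/s for unit consistency with H:
k = 0.00272 cm/s = 0.00272 / 100 m/s = 2.72e-05 m/s
Using q = k * H * Nf / Nd
Nf / Nd = 8 / 12 = 0.6667
q = 2.72e-05 * 3.1 * 0.6667
q = 5.621e-05 m^3/s per m


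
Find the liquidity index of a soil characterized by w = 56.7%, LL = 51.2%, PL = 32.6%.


First compute the plasticity index:
PI = LL - PL = 51.2 - 32.6 = 18.6
Then compute the liquidity index:
LI = (w - PL) / PI
LI = (56.7 - 32.6) / 18.6
LI = 1.296


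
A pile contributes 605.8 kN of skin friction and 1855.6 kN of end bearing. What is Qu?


Using Qu = Qf + Qb
Qu = 605.8 + 1855.6
Qu = 2461.4 kN


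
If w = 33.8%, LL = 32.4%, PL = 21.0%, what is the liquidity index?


Result: 1.123

Derivation:
First compute the plasticity index:
PI = LL - PL = 32.4 - 21.0 = 11.4
Then compute the liquidity index:
LI = (w - PL) / PI
LI = (33.8 - 21.0) / 11.4
LI = 1.123


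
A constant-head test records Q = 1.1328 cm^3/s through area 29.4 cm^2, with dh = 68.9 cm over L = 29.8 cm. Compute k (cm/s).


Compute hydraulic gradient:
i = dh / L = 68.9 / 29.8 = 2.31208
Then apply Darcy's law:
k = Q / (A * i)
k = 1.1328 / (29.4 * 2.31208)
k = 1.1328 / 67.9752
k = 0.016665 cm/s


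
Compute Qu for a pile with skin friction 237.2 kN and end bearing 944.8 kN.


Using Qu = Qf + Qb
Qu = 237.2 + 944.8
Qu = 1182.0 kN


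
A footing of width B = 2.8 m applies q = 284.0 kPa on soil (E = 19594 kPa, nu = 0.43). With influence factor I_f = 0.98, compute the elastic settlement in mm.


Using Se = q * B * (1 - nu^2) * I_f / E
1 - nu^2 = 1 - 0.43^2 = 0.8151
Se = 284.0 * 2.8 * 0.8151 * 0.98 / 19594
Se = 0.032418 m
Convert to mm: Se = 0.032418 * 1000 = 32.418 mm


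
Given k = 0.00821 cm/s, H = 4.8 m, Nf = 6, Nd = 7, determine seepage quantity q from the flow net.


Result: 0.0003378 m^3/s per m

Derivation:
Convert k to m/s for unit consistency with H:
k = 0.00821 cm/s = 0.00821 / 100 m/s = 8.21e-05 m/s
Using q = k * H * Nf / Nd
Nf / Nd = 6 / 7 = 0.8571
q = 8.21e-05 * 4.8 * 0.8571
q = 0.0003378 m^3/s per m


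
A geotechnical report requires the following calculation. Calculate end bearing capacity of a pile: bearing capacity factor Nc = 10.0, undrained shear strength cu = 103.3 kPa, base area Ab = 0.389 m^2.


Using Qb = Nc * cu * Ab
Qb = 10.0 * 103.3 * 0.389
Qb = 401.84 kN


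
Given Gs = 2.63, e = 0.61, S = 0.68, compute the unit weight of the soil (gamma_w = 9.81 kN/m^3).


Using gamma = gamma_w * (Gs + S*e) / (1 + e)
Numerator: Gs + S*e = 2.63 + 0.68*0.61 = 3.0448
Denominator: 1 + e = 1 + 0.61 = 1.61
gamma = 9.81 * 3.0448 / 1.61
gamma = 18.552 kN/m^3


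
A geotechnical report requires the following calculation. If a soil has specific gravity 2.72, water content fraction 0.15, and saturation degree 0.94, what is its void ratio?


Using the relation e = Gs * w / S
e = 2.72 * 0.15 / 0.94
e = 0.434


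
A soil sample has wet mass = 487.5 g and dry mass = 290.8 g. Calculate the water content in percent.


Using w = (m_wet - m_dry) / m_dry * 100
m_wet - m_dry = 487.5 - 290.8 = 196.7 g
w = 196.7 / 290.8 * 100
w = 67.64 %


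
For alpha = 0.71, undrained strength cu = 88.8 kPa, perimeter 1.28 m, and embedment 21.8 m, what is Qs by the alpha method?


Using Qs = alpha * cu * perimeter * L
Qs = 0.71 * 88.8 * 1.28 * 21.8
Qs = 1759.29 kN


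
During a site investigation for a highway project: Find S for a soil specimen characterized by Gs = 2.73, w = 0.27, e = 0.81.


Using S = Gs * w / e
S = 2.73 * 0.27 / 0.81
S = 0.91


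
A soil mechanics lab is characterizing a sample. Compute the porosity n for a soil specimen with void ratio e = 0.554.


Using the relation n = e / (1 + e)
n = 0.554 / (1 + 0.554)
n = 0.554 / 1.554
n = 0.3565


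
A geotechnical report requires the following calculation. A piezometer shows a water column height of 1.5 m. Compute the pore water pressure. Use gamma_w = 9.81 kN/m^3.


Using u = gamma_w * h_w
u = 9.81 * 1.5
u = 14.71 kPa


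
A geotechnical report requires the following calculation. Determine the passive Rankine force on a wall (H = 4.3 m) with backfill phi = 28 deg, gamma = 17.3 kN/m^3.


Compute passive earth pressure coefficient:
Kp = tan^2(45 + phi/2) = tan^2(59.0) = 2.769826
Compute passive force:
Pp = 0.5 * Kp * gamma * H^2
Pp = 0.5 * 2.769826 * 17.3 * 4.3^2
Pp = 443.0 kN/m


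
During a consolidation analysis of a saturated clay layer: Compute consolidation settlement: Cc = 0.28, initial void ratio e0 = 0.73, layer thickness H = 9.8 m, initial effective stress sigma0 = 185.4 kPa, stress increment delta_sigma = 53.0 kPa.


Using Sc = Cc * H / (1 + e0) * log10((sigma0 + delta_sigma) / sigma0)
Stress ratio = (185.4 + 53.0) / 185.4 = 1.28587
log10(1.28587) = 0.109197
Cc * H / (1 + e0) = 0.28 * 9.8 / (1 + 0.73) = 1.58613
Sc = 1.58613 * 0.109197
Sc = 0.1732 m
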